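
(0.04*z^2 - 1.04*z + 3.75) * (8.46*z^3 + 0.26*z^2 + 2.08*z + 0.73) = 0.3384*z^5 - 8.788*z^4 + 31.5378*z^3 - 1.159*z^2 + 7.0408*z + 2.7375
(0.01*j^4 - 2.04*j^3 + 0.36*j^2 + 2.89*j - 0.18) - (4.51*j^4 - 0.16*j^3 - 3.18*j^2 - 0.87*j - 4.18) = -4.5*j^4 - 1.88*j^3 + 3.54*j^2 + 3.76*j + 4.0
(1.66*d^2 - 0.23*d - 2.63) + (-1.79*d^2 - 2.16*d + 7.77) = -0.13*d^2 - 2.39*d + 5.14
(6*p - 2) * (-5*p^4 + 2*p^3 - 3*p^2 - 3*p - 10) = -30*p^5 + 22*p^4 - 22*p^3 - 12*p^2 - 54*p + 20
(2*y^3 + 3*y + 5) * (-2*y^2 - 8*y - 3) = -4*y^5 - 16*y^4 - 12*y^3 - 34*y^2 - 49*y - 15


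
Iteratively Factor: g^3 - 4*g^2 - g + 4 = (g - 1)*(g^2 - 3*g - 4) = (g - 4)*(g - 1)*(g + 1)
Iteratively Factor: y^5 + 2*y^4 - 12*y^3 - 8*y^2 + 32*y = (y - 2)*(y^4 + 4*y^3 - 4*y^2 - 16*y) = y*(y - 2)*(y^3 + 4*y^2 - 4*y - 16) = y*(y - 2)*(y + 4)*(y^2 - 4) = y*(y - 2)*(y + 2)*(y + 4)*(y - 2)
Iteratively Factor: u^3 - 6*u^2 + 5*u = (u - 1)*(u^2 - 5*u) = (u - 5)*(u - 1)*(u)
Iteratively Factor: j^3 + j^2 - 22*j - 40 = (j + 4)*(j^2 - 3*j - 10) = (j - 5)*(j + 4)*(j + 2)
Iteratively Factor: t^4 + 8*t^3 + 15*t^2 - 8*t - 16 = (t - 1)*(t^3 + 9*t^2 + 24*t + 16) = (t - 1)*(t + 4)*(t^2 + 5*t + 4) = (t - 1)*(t + 4)^2*(t + 1)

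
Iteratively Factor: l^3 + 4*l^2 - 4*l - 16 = (l + 2)*(l^2 + 2*l - 8) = (l + 2)*(l + 4)*(l - 2)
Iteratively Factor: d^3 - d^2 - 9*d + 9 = (d - 3)*(d^2 + 2*d - 3) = (d - 3)*(d + 3)*(d - 1)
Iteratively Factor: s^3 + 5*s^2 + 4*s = (s + 1)*(s^2 + 4*s) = s*(s + 1)*(s + 4)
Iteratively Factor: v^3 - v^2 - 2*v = (v - 2)*(v^2 + v) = v*(v - 2)*(v + 1)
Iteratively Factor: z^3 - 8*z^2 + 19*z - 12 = (z - 4)*(z^2 - 4*z + 3) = (z - 4)*(z - 3)*(z - 1)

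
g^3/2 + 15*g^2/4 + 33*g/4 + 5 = (g/2 + 1/2)*(g + 5/2)*(g + 4)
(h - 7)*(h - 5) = h^2 - 12*h + 35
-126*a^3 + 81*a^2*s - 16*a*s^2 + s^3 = (-7*a + s)*(-6*a + s)*(-3*a + s)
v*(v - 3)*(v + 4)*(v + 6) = v^4 + 7*v^3 - 6*v^2 - 72*v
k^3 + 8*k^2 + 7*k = k*(k + 1)*(k + 7)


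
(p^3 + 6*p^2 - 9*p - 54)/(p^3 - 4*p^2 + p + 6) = (p^2 + 9*p + 18)/(p^2 - p - 2)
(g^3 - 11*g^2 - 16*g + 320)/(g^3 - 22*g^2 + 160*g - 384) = (g + 5)/(g - 6)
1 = 1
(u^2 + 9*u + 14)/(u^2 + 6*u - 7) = (u + 2)/(u - 1)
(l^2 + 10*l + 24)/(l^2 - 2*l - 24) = (l + 6)/(l - 6)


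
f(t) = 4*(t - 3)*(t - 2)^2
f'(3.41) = 12.58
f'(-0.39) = 87.67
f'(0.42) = 42.60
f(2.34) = -0.31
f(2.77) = -0.55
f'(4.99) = 83.36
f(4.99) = 71.16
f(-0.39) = -77.46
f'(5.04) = 86.58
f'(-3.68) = 432.59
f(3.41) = 3.26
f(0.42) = -25.76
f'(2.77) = 0.95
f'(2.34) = -1.33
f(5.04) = 75.41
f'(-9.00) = 1540.00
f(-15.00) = -20808.00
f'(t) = 4*(t - 3)*(2*t - 4) + 4*(t - 2)^2 = 4*(t - 2)*(3*t - 8)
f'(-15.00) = 3604.00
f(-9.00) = -5808.00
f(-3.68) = -862.05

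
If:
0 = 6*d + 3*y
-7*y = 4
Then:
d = 2/7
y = -4/7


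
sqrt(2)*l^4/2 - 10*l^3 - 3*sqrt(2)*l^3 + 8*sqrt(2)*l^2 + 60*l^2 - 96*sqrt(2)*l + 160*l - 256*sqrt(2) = (l - 8)*(l - 8*sqrt(2))*(l - 2*sqrt(2))*(sqrt(2)*l/2 + sqrt(2))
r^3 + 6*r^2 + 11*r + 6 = (r + 1)*(r + 2)*(r + 3)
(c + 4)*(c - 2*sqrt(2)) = c^2 - 2*sqrt(2)*c + 4*c - 8*sqrt(2)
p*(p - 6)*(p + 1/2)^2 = p^4 - 5*p^3 - 23*p^2/4 - 3*p/2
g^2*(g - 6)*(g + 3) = g^4 - 3*g^3 - 18*g^2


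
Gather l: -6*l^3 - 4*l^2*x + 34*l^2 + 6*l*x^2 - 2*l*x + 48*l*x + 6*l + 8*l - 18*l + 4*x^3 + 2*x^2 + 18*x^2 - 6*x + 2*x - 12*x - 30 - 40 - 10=-6*l^3 + l^2*(34 - 4*x) + l*(6*x^2 + 46*x - 4) + 4*x^3 + 20*x^2 - 16*x - 80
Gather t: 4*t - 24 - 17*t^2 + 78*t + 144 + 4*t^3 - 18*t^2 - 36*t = 4*t^3 - 35*t^2 + 46*t + 120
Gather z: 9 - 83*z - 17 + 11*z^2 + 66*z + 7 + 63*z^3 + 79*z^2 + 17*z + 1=63*z^3 + 90*z^2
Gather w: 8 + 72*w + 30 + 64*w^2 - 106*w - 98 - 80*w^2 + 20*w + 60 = -16*w^2 - 14*w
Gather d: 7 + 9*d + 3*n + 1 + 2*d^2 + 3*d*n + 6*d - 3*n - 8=2*d^2 + d*(3*n + 15)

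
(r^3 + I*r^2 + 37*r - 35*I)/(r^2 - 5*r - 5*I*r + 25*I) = (r^2 + 6*I*r + 7)/(r - 5)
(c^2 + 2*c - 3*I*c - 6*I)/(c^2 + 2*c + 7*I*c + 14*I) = (c - 3*I)/(c + 7*I)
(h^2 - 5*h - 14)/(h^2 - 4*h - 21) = (h + 2)/(h + 3)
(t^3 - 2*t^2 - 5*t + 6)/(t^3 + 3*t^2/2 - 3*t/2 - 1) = 2*(t - 3)/(2*t + 1)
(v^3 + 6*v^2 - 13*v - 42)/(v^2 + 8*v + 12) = (v^2 + 4*v - 21)/(v + 6)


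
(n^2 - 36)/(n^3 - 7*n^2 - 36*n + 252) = 1/(n - 7)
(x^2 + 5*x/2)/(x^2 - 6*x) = (x + 5/2)/(x - 6)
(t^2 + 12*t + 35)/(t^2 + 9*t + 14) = (t + 5)/(t + 2)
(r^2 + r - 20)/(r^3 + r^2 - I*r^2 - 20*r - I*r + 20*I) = 1/(r - I)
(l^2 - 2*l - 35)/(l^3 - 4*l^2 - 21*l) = (l + 5)/(l*(l + 3))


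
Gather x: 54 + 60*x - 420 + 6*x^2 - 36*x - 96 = 6*x^2 + 24*x - 462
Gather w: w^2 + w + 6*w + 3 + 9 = w^2 + 7*w + 12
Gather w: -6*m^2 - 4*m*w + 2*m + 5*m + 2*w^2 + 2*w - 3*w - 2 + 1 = -6*m^2 + 7*m + 2*w^2 + w*(-4*m - 1) - 1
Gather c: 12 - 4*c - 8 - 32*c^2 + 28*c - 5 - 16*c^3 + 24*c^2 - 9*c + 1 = -16*c^3 - 8*c^2 + 15*c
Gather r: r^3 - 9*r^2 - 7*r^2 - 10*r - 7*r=r^3 - 16*r^2 - 17*r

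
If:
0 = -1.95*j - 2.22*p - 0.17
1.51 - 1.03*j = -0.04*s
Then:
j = 0.0388349514563107*s + 1.46601941747573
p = -0.0341117816845972*s - 1.36429633517012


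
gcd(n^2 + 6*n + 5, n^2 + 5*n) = n + 5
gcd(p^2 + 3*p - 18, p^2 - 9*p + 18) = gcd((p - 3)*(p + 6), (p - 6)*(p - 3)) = p - 3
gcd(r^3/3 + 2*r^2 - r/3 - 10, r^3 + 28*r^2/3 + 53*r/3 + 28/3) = 1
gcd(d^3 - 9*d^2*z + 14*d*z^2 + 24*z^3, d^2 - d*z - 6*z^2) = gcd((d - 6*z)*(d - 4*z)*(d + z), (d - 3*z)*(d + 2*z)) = 1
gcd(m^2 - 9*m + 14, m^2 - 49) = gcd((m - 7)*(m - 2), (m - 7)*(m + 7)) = m - 7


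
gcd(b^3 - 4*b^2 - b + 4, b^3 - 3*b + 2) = b - 1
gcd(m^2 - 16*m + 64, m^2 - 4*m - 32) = m - 8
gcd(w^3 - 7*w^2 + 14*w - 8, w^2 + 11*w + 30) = 1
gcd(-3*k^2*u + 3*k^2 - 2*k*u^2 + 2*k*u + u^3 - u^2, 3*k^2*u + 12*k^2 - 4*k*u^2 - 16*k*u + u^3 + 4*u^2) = -3*k + u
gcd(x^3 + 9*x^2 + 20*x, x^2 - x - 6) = 1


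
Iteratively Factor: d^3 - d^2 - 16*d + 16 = (d - 4)*(d^2 + 3*d - 4) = (d - 4)*(d - 1)*(d + 4)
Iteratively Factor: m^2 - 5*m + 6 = (m - 2)*(m - 3)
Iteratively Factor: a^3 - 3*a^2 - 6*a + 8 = (a - 4)*(a^2 + a - 2) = (a - 4)*(a - 1)*(a + 2)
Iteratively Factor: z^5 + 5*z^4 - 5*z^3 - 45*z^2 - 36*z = (z)*(z^4 + 5*z^3 - 5*z^2 - 45*z - 36) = z*(z + 1)*(z^3 + 4*z^2 - 9*z - 36) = z*(z + 1)*(z + 3)*(z^2 + z - 12) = z*(z + 1)*(z + 3)*(z + 4)*(z - 3)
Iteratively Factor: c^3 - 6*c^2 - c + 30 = (c + 2)*(c^2 - 8*c + 15) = (c - 5)*(c + 2)*(c - 3)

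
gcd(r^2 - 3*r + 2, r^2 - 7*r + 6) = r - 1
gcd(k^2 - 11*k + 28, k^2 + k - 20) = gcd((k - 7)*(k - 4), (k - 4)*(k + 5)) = k - 4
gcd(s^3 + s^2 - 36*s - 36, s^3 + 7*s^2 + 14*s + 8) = s + 1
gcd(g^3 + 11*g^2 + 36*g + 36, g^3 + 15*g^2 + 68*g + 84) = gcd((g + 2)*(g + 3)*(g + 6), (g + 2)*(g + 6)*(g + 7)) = g^2 + 8*g + 12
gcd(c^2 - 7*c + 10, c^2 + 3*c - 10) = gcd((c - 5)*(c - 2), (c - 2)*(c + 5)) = c - 2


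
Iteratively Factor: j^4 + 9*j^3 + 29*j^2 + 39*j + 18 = (j + 1)*(j^3 + 8*j^2 + 21*j + 18) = (j + 1)*(j + 2)*(j^2 + 6*j + 9) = (j + 1)*(j + 2)*(j + 3)*(j + 3)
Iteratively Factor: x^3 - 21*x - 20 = (x + 4)*(x^2 - 4*x - 5) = (x + 1)*(x + 4)*(x - 5)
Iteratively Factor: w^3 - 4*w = (w + 2)*(w^2 - 2*w) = (w - 2)*(w + 2)*(w)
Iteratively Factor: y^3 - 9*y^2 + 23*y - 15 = (y - 5)*(y^2 - 4*y + 3) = (y - 5)*(y - 1)*(y - 3)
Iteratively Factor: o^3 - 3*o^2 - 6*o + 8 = (o + 2)*(o^2 - 5*o + 4) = (o - 4)*(o + 2)*(o - 1)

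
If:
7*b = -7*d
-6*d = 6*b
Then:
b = -d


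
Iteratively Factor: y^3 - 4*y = (y + 2)*(y^2 - 2*y) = y*(y + 2)*(y - 2)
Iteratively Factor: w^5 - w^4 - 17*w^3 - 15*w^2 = (w - 5)*(w^4 + 4*w^3 + 3*w^2) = w*(w - 5)*(w^3 + 4*w^2 + 3*w) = w*(w - 5)*(w + 3)*(w^2 + w) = w*(w - 5)*(w + 1)*(w + 3)*(w)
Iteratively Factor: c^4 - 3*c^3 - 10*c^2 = (c)*(c^3 - 3*c^2 - 10*c) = c^2*(c^2 - 3*c - 10) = c^2*(c - 5)*(c + 2)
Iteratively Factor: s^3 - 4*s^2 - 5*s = (s)*(s^2 - 4*s - 5) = s*(s + 1)*(s - 5)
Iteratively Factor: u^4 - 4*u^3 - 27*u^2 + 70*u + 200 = (u - 5)*(u^3 + u^2 - 22*u - 40) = (u - 5)*(u + 4)*(u^2 - 3*u - 10) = (u - 5)^2*(u + 4)*(u + 2)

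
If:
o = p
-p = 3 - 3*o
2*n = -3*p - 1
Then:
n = -11/4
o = 3/2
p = 3/2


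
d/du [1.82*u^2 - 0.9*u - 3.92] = 3.64*u - 0.9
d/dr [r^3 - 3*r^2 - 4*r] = 3*r^2 - 6*r - 4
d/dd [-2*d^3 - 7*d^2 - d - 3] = -6*d^2 - 14*d - 1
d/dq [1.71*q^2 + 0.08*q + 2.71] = 3.42*q + 0.08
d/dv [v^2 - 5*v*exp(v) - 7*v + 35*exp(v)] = -5*v*exp(v) + 2*v + 30*exp(v) - 7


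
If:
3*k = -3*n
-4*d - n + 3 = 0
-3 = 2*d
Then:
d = -3/2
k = -9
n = 9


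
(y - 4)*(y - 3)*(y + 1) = y^3 - 6*y^2 + 5*y + 12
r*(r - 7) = r^2 - 7*r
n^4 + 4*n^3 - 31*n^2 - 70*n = n*(n - 5)*(n + 2)*(n + 7)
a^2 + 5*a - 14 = (a - 2)*(a + 7)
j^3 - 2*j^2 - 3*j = j*(j - 3)*(j + 1)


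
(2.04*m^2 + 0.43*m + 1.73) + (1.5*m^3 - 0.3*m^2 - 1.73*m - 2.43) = 1.5*m^3 + 1.74*m^2 - 1.3*m - 0.7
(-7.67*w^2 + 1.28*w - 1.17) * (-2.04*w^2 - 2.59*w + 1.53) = 15.6468*w^4 + 17.2541*w^3 - 12.6635*w^2 + 4.9887*w - 1.7901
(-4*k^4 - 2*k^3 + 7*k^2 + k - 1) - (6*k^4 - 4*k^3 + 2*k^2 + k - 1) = -10*k^4 + 2*k^3 + 5*k^2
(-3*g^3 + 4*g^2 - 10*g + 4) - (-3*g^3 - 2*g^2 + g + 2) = 6*g^2 - 11*g + 2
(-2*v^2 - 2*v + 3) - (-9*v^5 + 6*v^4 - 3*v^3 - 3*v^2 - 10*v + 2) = 9*v^5 - 6*v^4 + 3*v^3 + v^2 + 8*v + 1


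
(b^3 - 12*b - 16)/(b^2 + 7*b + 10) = (b^2 - 2*b - 8)/(b + 5)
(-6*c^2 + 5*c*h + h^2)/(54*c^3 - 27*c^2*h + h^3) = (-c + h)/(9*c^2 - 6*c*h + h^2)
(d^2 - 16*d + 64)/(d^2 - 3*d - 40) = (d - 8)/(d + 5)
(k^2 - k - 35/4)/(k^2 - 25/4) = (2*k - 7)/(2*k - 5)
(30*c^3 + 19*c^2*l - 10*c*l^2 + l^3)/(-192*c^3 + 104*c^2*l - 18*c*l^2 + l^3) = (-5*c^2 - 4*c*l + l^2)/(32*c^2 - 12*c*l + l^2)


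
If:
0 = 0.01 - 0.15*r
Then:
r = 0.07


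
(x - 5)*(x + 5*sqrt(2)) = x^2 - 5*x + 5*sqrt(2)*x - 25*sqrt(2)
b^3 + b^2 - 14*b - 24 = (b - 4)*(b + 2)*(b + 3)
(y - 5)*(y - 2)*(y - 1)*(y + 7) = y^4 - y^3 - 39*y^2 + 109*y - 70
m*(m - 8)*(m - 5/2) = m^3 - 21*m^2/2 + 20*m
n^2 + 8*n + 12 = (n + 2)*(n + 6)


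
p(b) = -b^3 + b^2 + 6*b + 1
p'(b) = -3*b^2 + 2*b + 6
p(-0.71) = -2.40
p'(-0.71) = 3.07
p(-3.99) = 56.50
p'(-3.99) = -49.74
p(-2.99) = 18.73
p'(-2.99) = -26.80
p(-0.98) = -2.98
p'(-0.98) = 1.16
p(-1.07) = -3.05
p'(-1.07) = 0.43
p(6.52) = -194.54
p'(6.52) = -108.49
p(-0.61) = -2.06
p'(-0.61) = 3.66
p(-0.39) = -1.13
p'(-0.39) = 4.76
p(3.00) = 1.00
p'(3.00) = -15.00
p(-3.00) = 19.00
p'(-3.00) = -27.00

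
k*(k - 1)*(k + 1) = k^3 - k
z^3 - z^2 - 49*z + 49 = (z - 7)*(z - 1)*(z + 7)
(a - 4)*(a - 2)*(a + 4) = a^3 - 2*a^2 - 16*a + 32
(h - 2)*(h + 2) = h^2 - 4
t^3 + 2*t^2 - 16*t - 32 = (t - 4)*(t + 2)*(t + 4)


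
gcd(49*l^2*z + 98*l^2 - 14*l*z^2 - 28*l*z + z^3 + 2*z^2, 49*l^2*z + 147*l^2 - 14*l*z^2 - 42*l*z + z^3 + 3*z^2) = 49*l^2 - 14*l*z + z^2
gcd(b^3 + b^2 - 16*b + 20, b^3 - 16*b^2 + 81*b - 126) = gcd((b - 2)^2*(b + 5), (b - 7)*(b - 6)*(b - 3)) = 1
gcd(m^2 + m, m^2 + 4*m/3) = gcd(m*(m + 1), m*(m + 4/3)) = m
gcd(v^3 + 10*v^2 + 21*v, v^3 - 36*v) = v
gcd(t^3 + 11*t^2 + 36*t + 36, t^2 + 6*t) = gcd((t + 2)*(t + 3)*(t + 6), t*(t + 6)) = t + 6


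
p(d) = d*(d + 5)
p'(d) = 2*d + 5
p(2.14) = 15.28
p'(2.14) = 9.28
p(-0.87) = -3.59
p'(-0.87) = 3.26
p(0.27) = 1.42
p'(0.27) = 5.54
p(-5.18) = 0.93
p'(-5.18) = -5.36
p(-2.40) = -6.24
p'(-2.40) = 0.20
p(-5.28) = 1.48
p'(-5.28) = -5.56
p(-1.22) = -4.61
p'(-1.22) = 2.56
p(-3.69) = -4.83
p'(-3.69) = -2.38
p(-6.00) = 6.00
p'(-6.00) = -7.00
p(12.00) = 204.00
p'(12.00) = 29.00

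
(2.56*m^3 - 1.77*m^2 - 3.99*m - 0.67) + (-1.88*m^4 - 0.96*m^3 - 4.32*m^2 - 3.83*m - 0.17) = -1.88*m^4 + 1.6*m^3 - 6.09*m^2 - 7.82*m - 0.84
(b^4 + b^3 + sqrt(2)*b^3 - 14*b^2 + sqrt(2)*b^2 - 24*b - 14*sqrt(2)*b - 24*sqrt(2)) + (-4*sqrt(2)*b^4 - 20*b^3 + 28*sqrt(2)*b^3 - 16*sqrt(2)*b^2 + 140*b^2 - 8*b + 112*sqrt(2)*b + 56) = -4*sqrt(2)*b^4 + b^4 - 19*b^3 + 29*sqrt(2)*b^3 - 15*sqrt(2)*b^2 + 126*b^2 - 32*b + 98*sqrt(2)*b - 24*sqrt(2) + 56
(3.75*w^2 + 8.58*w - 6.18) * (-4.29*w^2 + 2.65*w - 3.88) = -16.0875*w^4 - 26.8707*w^3 + 34.6992*w^2 - 49.6674*w + 23.9784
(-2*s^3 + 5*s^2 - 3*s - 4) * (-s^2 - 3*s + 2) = 2*s^5 + s^4 - 16*s^3 + 23*s^2 + 6*s - 8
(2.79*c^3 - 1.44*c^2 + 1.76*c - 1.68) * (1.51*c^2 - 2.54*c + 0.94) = 4.2129*c^5 - 9.261*c^4 + 8.9378*c^3 - 8.3608*c^2 + 5.9216*c - 1.5792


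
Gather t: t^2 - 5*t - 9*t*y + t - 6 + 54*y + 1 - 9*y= t^2 + t*(-9*y - 4) + 45*y - 5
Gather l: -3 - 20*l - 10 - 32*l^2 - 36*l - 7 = -32*l^2 - 56*l - 20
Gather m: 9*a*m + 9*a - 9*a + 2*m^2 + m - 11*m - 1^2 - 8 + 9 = 2*m^2 + m*(9*a - 10)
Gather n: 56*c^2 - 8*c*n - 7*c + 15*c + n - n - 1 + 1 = 56*c^2 - 8*c*n + 8*c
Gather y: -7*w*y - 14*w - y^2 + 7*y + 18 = -14*w - y^2 + y*(7 - 7*w) + 18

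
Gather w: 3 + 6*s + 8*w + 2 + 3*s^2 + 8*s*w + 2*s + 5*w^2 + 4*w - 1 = 3*s^2 + 8*s + 5*w^2 + w*(8*s + 12) + 4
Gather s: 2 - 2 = 0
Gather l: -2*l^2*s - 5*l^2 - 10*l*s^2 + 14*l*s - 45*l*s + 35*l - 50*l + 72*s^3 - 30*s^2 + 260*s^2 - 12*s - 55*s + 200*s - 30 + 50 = l^2*(-2*s - 5) + l*(-10*s^2 - 31*s - 15) + 72*s^3 + 230*s^2 + 133*s + 20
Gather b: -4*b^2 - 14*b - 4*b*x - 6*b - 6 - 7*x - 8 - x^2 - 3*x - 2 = -4*b^2 + b*(-4*x - 20) - x^2 - 10*x - 16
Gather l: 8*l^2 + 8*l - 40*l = 8*l^2 - 32*l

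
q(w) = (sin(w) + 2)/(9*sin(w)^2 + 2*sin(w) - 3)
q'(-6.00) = -5.64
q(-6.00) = -1.31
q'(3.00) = 1.88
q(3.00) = -0.84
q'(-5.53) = -3.93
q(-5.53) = 1.04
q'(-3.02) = 0.28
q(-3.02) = -0.60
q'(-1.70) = -0.17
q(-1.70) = 0.26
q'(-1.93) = -0.73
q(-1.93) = 0.35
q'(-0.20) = -0.02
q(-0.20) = -0.59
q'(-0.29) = 0.30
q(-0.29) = -0.60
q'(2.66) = 1114.39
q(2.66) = -17.26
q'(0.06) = -1.13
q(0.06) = -0.72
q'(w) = (-18*sin(w)*cos(w) - 2*cos(w))*(sin(w) + 2)/(9*sin(w)^2 + 2*sin(w) - 3)^2 + cos(w)/(9*sin(w)^2 + 2*sin(w) - 3) = (-36*sin(w) + 9*cos(w)^2 - 16)*cos(w)/(9*sin(w)^2 + 2*sin(w) - 3)^2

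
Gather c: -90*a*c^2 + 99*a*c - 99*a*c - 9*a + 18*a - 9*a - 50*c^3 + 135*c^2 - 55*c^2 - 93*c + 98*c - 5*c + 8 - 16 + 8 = -50*c^3 + c^2*(80 - 90*a)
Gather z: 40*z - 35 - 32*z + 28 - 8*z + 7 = 0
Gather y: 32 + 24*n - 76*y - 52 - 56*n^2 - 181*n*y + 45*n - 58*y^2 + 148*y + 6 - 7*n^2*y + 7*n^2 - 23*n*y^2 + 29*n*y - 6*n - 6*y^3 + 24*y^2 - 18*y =-49*n^2 + 63*n - 6*y^3 + y^2*(-23*n - 34) + y*(-7*n^2 - 152*n + 54) - 14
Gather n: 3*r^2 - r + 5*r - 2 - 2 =3*r^2 + 4*r - 4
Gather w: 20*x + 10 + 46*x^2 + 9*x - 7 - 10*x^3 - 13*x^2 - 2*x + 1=-10*x^3 + 33*x^2 + 27*x + 4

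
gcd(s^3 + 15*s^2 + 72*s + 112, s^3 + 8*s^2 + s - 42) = s + 7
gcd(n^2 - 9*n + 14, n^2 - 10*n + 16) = n - 2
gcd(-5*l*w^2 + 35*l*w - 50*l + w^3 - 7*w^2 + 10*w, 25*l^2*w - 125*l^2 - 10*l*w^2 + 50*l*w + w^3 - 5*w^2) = -5*l*w + 25*l + w^2 - 5*w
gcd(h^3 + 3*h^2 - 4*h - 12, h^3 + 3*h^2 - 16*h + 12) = h - 2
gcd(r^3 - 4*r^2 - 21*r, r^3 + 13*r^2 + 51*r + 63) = r + 3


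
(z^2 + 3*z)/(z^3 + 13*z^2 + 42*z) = (z + 3)/(z^2 + 13*z + 42)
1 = 1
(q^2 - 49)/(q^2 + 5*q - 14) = (q - 7)/(q - 2)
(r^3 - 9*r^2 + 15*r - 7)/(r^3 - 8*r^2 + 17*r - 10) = (r^2 - 8*r + 7)/(r^2 - 7*r + 10)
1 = 1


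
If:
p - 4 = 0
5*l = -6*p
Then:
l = -24/5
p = 4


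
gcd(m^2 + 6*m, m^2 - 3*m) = m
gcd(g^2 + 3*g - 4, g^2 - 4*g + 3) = g - 1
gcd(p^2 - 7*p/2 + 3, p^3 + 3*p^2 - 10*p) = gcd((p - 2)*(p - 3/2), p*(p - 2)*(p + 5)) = p - 2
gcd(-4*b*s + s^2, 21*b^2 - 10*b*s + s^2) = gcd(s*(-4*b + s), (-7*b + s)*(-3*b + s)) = 1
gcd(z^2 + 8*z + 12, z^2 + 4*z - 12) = z + 6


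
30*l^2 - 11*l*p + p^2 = (-6*l + p)*(-5*l + p)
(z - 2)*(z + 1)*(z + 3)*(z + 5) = z^4 + 7*z^3 + 5*z^2 - 31*z - 30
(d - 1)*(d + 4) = d^2 + 3*d - 4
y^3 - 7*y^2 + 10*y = y*(y - 5)*(y - 2)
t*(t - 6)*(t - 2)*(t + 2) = t^4 - 6*t^3 - 4*t^2 + 24*t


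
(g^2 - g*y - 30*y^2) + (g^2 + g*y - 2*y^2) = 2*g^2 - 32*y^2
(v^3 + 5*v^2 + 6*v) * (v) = v^4 + 5*v^3 + 6*v^2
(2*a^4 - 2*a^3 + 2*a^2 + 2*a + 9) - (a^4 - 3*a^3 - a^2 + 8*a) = a^4 + a^3 + 3*a^2 - 6*a + 9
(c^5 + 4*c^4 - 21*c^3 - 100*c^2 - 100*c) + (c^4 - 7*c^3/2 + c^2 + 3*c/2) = c^5 + 5*c^4 - 49*c^3/2 - 99*c^2 - 197*c/2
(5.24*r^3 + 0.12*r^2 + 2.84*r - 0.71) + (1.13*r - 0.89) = 5.24*r^3 + 0.12*r^2 + 3.97*r - 1.6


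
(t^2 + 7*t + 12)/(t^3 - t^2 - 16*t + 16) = (t + 3)/(t^2 - 5*t + 4)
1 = 1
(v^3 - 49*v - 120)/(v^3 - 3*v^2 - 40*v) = (v + 3)/v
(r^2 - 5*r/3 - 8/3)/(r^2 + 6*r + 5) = (r - 8/3)/(r + 5)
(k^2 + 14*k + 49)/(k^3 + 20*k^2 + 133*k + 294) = 1/(k + 6)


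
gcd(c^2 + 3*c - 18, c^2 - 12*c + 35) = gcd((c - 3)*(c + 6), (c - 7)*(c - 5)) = 1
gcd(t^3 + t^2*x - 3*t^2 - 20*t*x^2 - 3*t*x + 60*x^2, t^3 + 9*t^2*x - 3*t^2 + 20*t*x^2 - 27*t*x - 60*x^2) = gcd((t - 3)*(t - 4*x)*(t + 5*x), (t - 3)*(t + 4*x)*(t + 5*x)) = t^2 + 5*t*x - 3*t - 15*x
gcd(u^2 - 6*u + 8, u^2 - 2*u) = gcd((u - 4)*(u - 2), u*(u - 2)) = u - 2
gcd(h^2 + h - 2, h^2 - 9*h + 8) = h - 1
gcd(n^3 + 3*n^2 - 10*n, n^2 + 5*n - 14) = n - 2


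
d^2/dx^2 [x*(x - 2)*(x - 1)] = 6*x - 6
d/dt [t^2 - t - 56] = 2*t - 1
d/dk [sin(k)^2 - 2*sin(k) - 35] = 2*(sin(k) - 1)*cos(k)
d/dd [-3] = 0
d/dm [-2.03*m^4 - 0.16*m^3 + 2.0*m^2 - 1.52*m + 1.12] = -8.12*m^3 - 0.48*m^2 + 4.0*m - 1.52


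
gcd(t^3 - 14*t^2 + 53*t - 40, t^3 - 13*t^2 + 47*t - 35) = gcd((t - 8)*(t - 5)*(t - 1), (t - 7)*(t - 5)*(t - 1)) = t^2 - 6*t + 5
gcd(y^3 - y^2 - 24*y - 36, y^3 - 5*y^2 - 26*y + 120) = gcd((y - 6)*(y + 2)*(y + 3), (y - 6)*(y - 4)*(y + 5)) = y - 6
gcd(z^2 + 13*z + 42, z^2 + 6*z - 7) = z + 7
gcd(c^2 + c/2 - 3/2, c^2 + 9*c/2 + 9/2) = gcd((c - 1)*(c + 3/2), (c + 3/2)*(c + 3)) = c + 3/2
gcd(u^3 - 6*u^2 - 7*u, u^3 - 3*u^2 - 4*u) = u^2 + u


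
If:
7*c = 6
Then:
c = 6/7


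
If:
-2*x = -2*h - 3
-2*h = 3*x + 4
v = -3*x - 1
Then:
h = -17/10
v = -2/5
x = -1/5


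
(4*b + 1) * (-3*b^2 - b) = -12*b^3 - 7*b^2 - b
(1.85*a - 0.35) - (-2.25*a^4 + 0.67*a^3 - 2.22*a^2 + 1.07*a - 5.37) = 2.25*a^4 - 0.67*a^3 + 2.22*a^2 + 0.78*a + 5.02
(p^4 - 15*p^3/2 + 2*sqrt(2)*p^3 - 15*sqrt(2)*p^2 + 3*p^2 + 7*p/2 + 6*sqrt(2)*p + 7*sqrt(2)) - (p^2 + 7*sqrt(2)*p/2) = p^4 - 15*p^3/2 + 2*sqrt(2)*p^3 - 15*sqrt(2)*p^2 + 2*p^2 + 7*p/2 + 5*sqrt(2)*p/2 + 7*sqrt(2)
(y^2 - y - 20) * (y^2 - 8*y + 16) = y^4 - 9*y^3 + 4*y^2 + 144*y - 320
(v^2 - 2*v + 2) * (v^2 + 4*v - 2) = v^4 + 2*v^3 - 8*v^2 + 12*v - 4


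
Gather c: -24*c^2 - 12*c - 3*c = -24*c^2 - 15*c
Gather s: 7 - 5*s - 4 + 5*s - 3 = 0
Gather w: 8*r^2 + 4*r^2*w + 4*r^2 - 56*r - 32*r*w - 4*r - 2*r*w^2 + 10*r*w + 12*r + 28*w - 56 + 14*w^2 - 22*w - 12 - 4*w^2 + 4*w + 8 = 12*r^2 - 48*r + w^2*(10 - 2*r) + w*(4*r^2 - 22*r + 10) - 60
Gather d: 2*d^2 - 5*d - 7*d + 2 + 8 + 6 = 2*d^2 - 12*d + 16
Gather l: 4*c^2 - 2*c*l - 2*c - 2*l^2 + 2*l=4*c^2 - 2*c - 2*l^2 + l*(2 - 2*c)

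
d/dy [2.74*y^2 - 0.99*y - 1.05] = 5.48*y - 0.99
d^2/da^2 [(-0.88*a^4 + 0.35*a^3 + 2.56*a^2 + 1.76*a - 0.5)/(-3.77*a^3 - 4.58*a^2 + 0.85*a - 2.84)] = (2.8421709430404e-14*a^8 + 5.6843418860808e-14*a^7 - 18.1250440000001*a^6 - 233.904618*a^5 - 28.8176400000001*a^4 + 391.425754*a^3 + 569.476044*a^2 + 76.618872*a - 62.077852)/(53.582633*a^9 + 195.285246*a^8 + 201.000189*a^7 + 129.10616*a^6 + 248.904519*a^5 + 134.041398*a^4 + 24.271091*a^3 + 116.977044*a^2 - 20.56728*a + 22.906304)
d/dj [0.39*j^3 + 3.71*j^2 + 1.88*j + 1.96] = 1.17*j^2 + 7.42*j + 1.88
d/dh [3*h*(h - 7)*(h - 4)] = 9*h^2 - 66*h + 84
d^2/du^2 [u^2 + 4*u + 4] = 2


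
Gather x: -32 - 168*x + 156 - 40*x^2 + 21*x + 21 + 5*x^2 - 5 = -35*x^2 - 147*x + 140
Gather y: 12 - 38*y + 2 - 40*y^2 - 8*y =-40*y^2 - 46*y + 14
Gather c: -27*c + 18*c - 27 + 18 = -9*c - 9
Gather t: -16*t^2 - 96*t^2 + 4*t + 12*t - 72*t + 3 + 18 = -112*t^2 - 56*t + 21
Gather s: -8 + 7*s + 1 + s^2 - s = s^2 + 6*s - 7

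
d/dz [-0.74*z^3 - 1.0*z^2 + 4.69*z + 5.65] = -2.22*z^2 - 2.0*z + 4.69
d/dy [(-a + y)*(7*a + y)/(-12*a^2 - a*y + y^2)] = (2*(-3*a - y)*(12*a^2 + a*y - y^2) - (a - 2*y)*(a - y)*(7*a + y))/(12*a^2 + a*y - y^2)^2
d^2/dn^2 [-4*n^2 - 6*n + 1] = -8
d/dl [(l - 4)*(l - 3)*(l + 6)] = 3*l^2 - 2*l - 30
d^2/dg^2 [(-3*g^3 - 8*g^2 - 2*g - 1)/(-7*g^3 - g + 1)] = 2*(392*g^6 + 231*g^5 + 252*g^4 + 381*g^3 + 96*g^2 + 30*g + 11)/(343*g^9 + 147*g^7 - 147*g^6 + 21*g^5 - 42*g^4 + 22*g^3 - 3*g^2 + 3*g - 1)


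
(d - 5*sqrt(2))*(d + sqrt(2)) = d^2 - 4*sqrt(2)*d - 10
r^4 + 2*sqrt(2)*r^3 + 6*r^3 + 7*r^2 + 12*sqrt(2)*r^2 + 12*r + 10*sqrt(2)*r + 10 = (r + 1)*(r + 5)*(r + sqrt(2))^2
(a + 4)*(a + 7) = a^2 + 11*a + 28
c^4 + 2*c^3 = c^3*(c + 2)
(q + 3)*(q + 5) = q^2 + 8*q + 15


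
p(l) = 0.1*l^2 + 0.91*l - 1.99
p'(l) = 0.2*l + 0.91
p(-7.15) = -3.38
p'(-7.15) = -0.52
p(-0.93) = -2.75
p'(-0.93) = 0.72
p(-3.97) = -4.03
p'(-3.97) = 0.12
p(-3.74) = -3.99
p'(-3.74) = 0.16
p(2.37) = 0.73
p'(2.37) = 1.38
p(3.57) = 2.53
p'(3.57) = 1.62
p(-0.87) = -2.71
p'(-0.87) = 0.74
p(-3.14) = -3.86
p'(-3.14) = 0.28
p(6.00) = 7.07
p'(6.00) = 2.11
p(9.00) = 14.30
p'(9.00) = 2.71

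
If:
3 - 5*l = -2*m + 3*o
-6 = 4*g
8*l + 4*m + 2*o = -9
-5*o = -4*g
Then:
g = -3/2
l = 11/30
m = -143/60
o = -6/5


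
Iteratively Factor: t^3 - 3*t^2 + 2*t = (t - 2)*(t^2 - t) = t*(t - 2)*(t - 1)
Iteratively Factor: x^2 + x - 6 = (x + 3)*(x - 2)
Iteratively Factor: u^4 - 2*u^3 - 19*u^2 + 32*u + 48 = (u + 1)*(u^3 - 3*u^2 - 16*u + 48) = (u - 3)*(u + 1)*(u^2 - 16) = (u - 4)*(u - 3)*(u + 1)*(u + 4)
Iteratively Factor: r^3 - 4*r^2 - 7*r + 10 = (r + 2)*(r^2 - 6*r + 5) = (r - 5)*(r + 2)*(r - 1)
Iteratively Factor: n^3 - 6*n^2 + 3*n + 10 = (n - 5)*(n^2 - n - 2) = (n - 5)*(n - 2)*(n + 1)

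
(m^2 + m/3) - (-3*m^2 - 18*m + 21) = 4*m^2 + 55*m/3 - 21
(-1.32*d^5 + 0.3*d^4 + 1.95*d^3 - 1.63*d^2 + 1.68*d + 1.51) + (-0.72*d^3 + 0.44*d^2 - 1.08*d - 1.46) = -1.32*d^5 + 0.3*d^4 + 1.23*d^3 - 1.19*d^2 + 0.6*d + 0.05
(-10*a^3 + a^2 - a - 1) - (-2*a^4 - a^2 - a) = 2*a^4 - 10*a^3 + 2*a^2 - 1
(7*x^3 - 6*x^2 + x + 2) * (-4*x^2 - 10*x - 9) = -28*x^5 - 46*x^4 - 7*x^3 + 36*x^2 - 29*x - 18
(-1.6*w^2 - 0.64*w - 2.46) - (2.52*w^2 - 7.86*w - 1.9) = -4.12*w^2 + 7.22*w - 0.56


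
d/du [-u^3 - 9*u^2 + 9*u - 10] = -3*u^2 - 18*u + 9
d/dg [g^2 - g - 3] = 2*g - 1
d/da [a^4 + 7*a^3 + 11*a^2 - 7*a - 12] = 4*a^3 + 21*a^2 + 22*a - 7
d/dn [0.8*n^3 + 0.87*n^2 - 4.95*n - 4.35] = 2.4*n^2 + 1.74*n - 4.95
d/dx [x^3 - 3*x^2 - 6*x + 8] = 3*x^2 - 6*x - 6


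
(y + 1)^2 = y^2 + 2*y + 1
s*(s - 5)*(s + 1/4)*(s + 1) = s^4 - 15*s^3/4 - 6*s^2 - 5*s/4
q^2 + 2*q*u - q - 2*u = (q - 1)*(q + 2*u)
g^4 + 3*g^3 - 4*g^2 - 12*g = g*(g - 2)*(g + 2)*(g + 3)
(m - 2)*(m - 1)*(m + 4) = m^3 + m^2 - 10*m + 8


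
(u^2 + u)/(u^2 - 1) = u/(u - 1)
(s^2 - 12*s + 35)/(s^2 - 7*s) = (s - 5)/s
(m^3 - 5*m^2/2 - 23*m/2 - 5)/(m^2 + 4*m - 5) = (2*m^3 - 5*m^2 - 23*m - 10)/(2*(m^2 + 4*m - 5))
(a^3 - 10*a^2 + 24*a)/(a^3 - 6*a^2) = (a - 4)/a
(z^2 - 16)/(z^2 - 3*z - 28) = (z - 4)/(z - 7)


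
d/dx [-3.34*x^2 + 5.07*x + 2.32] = 5.07 - 6.68*x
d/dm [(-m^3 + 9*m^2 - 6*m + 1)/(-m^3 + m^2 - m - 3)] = (8*m^4 - 10*m^3 + 9*m^2 - 56*m + 19)/(m^6 - 2*m^5 + 3*m^4 + 4*m^3 - 5*m^2 + 6*m + 9)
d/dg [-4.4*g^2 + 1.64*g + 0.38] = 1.64 - 8.8*g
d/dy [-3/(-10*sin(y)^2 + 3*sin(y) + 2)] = 3*(3 - 20*sin(y))*cos(y)/(-10*sin(y)^2 + 3*sin(y) + 2)^2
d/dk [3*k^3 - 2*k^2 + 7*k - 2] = 9*k^2 - 4*k + 7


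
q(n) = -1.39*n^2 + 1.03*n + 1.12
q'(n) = 1.03 - 2.78*n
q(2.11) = -2.90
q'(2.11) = -4.84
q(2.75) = -6.56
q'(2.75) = -6.62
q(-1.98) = -6.37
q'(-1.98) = 6.53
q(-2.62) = -11.12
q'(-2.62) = 8.31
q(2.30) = -3.86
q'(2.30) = -5.36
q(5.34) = -33.02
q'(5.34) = -13.82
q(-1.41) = -3.10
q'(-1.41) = 4.95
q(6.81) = -56.33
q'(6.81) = -17.90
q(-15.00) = -327.08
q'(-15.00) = 42.73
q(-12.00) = -211.40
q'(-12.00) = 34.39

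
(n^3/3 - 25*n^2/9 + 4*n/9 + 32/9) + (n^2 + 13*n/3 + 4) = n^3/3 - 16*n^2/9 + 43*n/9 + 68/9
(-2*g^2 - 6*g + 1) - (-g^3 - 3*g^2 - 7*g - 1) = g^3 + g^2 + g + 2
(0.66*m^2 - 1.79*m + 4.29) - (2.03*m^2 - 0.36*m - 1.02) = -1.37*m^2 - 1.43*m + 5.31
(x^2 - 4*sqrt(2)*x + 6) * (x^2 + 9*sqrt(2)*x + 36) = x^4 + 5*sqrt(2)*x^3 - 30*x^2 - 90*sqrt(2)*x + 216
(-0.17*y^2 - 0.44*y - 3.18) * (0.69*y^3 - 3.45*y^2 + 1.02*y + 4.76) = -0.1173*y^5 + 0.2829*y^4 - 0.8496*y^3 + 9.713*y^2 - 5.338*y - 15.1368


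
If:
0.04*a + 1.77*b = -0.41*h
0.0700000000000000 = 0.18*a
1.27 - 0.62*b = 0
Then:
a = 0.39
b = 2.05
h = -8.88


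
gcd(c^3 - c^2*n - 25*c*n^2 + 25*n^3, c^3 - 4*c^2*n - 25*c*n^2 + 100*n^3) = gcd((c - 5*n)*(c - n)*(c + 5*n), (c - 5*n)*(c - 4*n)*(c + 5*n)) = c^2 - 25*n^2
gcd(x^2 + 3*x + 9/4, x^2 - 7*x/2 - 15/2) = x + 3/2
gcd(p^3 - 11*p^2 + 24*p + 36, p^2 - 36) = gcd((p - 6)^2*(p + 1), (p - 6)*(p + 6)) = p - 6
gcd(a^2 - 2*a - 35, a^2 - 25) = a + 5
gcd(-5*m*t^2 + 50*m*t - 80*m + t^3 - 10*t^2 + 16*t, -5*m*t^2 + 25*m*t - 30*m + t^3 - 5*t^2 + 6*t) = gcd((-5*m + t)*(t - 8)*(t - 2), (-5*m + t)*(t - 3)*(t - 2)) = -5*m*t + 10*m + t^2 - 2*t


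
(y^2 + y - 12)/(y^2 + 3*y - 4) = (y - 3)/(y - 1)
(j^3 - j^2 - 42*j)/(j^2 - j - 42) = j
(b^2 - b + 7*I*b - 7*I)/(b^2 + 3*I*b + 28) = (b - 1)/(b - 4*I)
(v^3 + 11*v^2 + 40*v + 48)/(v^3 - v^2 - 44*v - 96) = (v + 4)/(v - 8)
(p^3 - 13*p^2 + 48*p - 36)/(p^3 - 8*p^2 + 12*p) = (p^2 - 7*p + 6)/(p*(p - 2))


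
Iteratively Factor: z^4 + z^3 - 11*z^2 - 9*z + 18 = (z + 3)*(z^3 - 2*z^2 - 5*z + 6) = (z - 3)*(z + 3)*(z^2 + z - 2) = (z - 3)*(z - 1)*(z + 3)*(z + 2)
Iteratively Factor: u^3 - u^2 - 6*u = (u)*(u^2 - u - 6) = u*(u + 2)*(u - 3)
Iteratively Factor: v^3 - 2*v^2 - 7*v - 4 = (v + 1)*(v^2 - 3*v - 4) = (v + 1)^2*(v - 4)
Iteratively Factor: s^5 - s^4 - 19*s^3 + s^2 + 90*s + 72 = (s - 4)*(s^4 + 3*s^3 - 7*s^2 - 27*s - 18) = (s - 4)*(s + 3)*(s^3 - 7*s - 6) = (s - 4)*(s - 3)*(s + 3)*(s^2 + 3*s + 2) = (s - 4)*(s - 3)*(s + 2)*(s + 3)*(s + 1)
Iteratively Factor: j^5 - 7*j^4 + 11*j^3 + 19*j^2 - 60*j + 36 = (j - 3)*(j^4 - 4*j^3 - j^2 + 16*j - 12) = (j - 3)*(j - 1)*(j^3 - 3*j^2 - 4*j + 12) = (j - 3)*(j - 1)*(j + 2)*(j^2 - 5*j + 6) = (j - 3)^2*(j - 1)*(j + 2)*(j - 2)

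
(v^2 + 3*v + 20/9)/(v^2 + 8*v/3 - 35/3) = (9*v^2 + 27*v + 20)/(3*(3*v^2 + 8*v - 35))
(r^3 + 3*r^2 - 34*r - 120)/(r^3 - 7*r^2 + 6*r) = (r^2 + 9*r + 20)/(r*(r - 1))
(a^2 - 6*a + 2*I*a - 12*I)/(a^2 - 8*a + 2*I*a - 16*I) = (a - 6)/(a - 8)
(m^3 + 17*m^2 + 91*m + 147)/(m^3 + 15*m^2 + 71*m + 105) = (m + 7)/(m + 5)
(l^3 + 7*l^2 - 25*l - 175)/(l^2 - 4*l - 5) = (l^2 + 12*l + 35)/(l + 1)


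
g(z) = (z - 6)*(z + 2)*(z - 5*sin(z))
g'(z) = (1 - 5*cos(z))*(z - 6)*(z + 2) + (z - 6)*(z - 5*sin(z)) + (z + 2)*(z - 5*sin(z))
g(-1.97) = -0.63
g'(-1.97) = -21.64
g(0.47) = 24.51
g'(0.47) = 52.72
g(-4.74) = -286.57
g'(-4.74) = 156.63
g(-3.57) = -84.85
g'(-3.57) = 146.27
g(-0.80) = -22.74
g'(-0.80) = 4.66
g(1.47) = 55.09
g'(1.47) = -4.10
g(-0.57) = -19.99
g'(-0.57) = 19.21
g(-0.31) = -12.96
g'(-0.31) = 34.50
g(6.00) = 0.00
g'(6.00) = 59.18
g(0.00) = 0.00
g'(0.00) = 48.00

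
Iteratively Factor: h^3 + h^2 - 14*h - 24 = (h + 3)*(h^2 - 2*h - 8) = (h + 2)*(h + 3)*(h - 4)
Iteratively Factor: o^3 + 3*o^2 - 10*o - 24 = (o + 2)*(o^2 + o - 12) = (o + 2)*(o + 4)*(o - 3)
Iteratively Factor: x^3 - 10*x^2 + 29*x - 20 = (x - 4)*(x^2 - 6*x + 5) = (x - 4)*(x - 1)*(x - 5)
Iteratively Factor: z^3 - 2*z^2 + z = (z)*(z^2 - 2*z + 1) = z*(z - 1)*(z - 1)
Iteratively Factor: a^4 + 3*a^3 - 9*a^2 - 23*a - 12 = (a - 3)*(a^3 + 6*a^2 + 9*a + 4) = (a - 3)*(a + 1)*(a^2 + 5*a + 4) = (a - 3)*(a + 1)^2*(a + 4)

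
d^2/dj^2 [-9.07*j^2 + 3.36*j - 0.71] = -18.1400000000000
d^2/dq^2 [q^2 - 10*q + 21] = 2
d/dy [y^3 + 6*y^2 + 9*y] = 3*y^2 + 12*y + 9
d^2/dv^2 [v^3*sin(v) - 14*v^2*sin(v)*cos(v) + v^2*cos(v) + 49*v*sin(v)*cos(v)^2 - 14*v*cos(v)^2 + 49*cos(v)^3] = -v^3*sin(v) + 28*v^2*sin(2*v) + 5*v^2*cos(v) - 41*v*sin(v)/4 - 441*v*sin(3*v)/4 - 28*v*cos(2*v) + 14*sin(2*v) - 41*cos(v)/4 - 147*cos(3*v)/4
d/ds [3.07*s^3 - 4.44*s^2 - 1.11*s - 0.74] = 9.21*s^2 - 8.88*s - 1.11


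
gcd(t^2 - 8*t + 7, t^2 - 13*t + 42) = t - 7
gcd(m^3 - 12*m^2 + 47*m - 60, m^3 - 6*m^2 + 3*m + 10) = m - 5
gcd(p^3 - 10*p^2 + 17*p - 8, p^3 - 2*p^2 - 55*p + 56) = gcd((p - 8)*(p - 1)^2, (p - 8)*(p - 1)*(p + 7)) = p^2 - 9*p + 8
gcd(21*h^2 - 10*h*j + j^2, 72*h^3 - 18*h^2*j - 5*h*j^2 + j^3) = 3*h - j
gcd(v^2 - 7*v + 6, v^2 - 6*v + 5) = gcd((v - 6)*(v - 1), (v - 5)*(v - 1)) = v - 1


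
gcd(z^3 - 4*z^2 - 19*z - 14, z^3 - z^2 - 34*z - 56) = z^2 - 5*z - 14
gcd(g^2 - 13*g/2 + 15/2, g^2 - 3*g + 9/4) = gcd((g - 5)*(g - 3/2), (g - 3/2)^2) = g - 3/2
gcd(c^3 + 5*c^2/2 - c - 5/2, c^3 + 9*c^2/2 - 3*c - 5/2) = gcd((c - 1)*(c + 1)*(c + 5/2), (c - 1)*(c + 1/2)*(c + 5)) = c - 1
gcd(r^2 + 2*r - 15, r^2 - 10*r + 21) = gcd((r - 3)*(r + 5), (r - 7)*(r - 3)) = r - 3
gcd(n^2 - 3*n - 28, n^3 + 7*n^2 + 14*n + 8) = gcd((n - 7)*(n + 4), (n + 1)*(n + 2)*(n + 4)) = n + 4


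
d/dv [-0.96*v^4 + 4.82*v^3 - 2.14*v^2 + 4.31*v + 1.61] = -3.84*v^3 + 14.46*v^2 - 4.28*v + 4.31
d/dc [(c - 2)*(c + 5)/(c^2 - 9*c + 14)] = -12/(c^2 - 14*c + 49)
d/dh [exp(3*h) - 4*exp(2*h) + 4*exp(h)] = (3*exp(2*h) - 8*exp(h) + 4)*exp(h)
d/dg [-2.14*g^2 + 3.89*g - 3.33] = 3.89 - 4.28*g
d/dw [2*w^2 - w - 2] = 4*w - 1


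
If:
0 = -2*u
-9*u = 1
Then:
No Solution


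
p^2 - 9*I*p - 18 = (p - 6*I)*(p - 3*I)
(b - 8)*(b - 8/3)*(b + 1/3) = b^3 - 31*b^2/3 + 160*b/9 + 64/9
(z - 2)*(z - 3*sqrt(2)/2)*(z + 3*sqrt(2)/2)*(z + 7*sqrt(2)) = z^4 - 2*z^3 + 7*sqrt(2)*z^3 - 14*sqrt(2)*z^2 - 9*z^2/2 - 63*sqrt(2)*z/2 + 9*z + 63*sqrt(2)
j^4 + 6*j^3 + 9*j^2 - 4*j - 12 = (j - 1)*(j + 2)^2*(j + 3)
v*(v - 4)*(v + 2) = v^3 - 2*v^2 - 8*v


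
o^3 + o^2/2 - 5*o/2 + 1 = (o - 1)*(o - 1/2)*(o + 2)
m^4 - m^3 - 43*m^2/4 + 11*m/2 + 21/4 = (m - 7/2)*(m - 1)*(m + 1/2)*(m + 3)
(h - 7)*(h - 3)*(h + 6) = h^3 - 4*h^2 - 39*h + 126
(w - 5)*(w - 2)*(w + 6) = w^3 - w^2 - 32*w + 60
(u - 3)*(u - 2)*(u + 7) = u^3 + 2*u^2 - 29*u + 42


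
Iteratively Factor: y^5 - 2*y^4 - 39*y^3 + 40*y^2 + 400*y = (y + 4)*(y^4 - 6*y^3 - 15*y^2 + 100*y) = (y - 5)*(y + 4)*(y^3 - y^2 - 20*y) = (y - 5)*(y + 4)^2*(y^2 - 5*y) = (y - 5)^2*(y + 4)^2*(y)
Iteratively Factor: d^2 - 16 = (d + 4)*(d - 4)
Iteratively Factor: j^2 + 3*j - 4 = (j + 4)*(j - 1)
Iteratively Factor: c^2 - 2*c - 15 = (c + 3)*(c - 5)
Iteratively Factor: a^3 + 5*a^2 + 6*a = (a + 3)*(a^2 + 2*a) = a*(a + 3)*(a + 2)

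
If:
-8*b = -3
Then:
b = 3/8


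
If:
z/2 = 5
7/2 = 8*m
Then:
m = 7/16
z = 10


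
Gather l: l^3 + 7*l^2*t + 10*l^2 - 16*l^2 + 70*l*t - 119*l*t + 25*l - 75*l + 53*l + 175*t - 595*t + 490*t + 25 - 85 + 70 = l^3 + l^2*(7*t - 6) + l*(3 - 49*t) + 70*t + 10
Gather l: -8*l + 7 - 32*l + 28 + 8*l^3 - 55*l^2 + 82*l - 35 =8*l^3 - 55*l^2 + 42*l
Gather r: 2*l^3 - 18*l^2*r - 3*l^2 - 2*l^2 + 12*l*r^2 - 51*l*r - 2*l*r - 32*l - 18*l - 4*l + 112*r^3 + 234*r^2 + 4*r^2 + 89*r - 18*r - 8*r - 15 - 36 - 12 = 2*l^3 - 5*l^2 - 54*l + 112*r^3 + r^2*(12*l + 238) + r*(-18*l^2 - 53*l + 63) - 63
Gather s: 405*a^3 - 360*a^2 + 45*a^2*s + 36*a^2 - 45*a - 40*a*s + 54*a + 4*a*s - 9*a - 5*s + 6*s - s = 405*a^3 - 324*a^2 + s*(45*a^2 - 36*a)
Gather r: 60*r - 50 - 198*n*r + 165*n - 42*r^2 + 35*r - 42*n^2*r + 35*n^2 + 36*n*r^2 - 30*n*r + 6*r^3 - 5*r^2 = 35*n^2 + 165*n + 6*r^3 + r^2*(36*n - 47) + r*(-42*n^2 - 228*n + 95) - 50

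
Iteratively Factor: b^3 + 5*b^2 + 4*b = (b + 1)*(b^2 + 4*b) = b*(b + 1)*(b + 4)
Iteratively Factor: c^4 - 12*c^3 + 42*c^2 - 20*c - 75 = (c + 1)*(c^3 - 13*c^2 + 55*c - 75) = (c - 3)*(c + 1)*(c^2 - 10*c + 25) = (c - 5)*(c - 3)*(c + 1)*(c - 5)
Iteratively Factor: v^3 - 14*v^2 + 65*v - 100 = (v - 5)*(v^2 - 9*v + 20) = (v - 5)^2*(v - 4)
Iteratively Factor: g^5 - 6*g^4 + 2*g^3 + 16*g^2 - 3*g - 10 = (g - 1)*(g^4 - 5*g^3 - 3*g^2 + 13*g + 10) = (g - 1)*(g + 1)*(g^3 - 6*g^2 + 3*g + 10) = (g - 5)*(g - 1)*(g + 1)*(g^2 - g - 2) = (g - 5)*(g - 2)*(g - 1)*(g + 1)*(g + 1)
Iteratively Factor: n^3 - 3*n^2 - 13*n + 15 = (n - 5)*(n^2 + 2*n - 3) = (n - 5)*(n - 1)*(n + 3)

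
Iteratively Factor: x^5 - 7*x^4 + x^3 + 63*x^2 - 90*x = (x - 2)*(x^4 - 5*x^3 - 9*x^2 + 45*x) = (x - 3)*(x - 2)*(x^3 - 2*x^2 - 15*x) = (x - 5)*(x - 3)*(x - 2)*(x^2 + 3*x) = x*(x - 5)*(x - 3)*(x - 2)*(x + 3)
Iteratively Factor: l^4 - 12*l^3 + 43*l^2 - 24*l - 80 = (l + 1)*(l^3 - 13*l^2 + 56*l - 80) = (l - 5)*(l + 1)*(l^2 - 8*l + 16) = (l - 5)*(l - 4)*(l + 1)*(l - 4)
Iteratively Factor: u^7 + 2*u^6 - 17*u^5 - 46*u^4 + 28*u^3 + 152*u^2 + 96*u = (u + 2)*(u^6 - 17*u^4 - 12*u^3 + 52*u^2 + 48*u) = u*(u + 2)*(u^5 - 17*u^3 - 12*u^2 + 52*u + 48) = u*(u - 2)*(u + 2)*(u^4 + 2*u^3 - 13*u^2 - 38*u - 24) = u*(u - 2)*(u + 2)^2*(u^3 - 13*u - 12) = u*(u - 4)*(u - 2)*(u + 2)^2*(u^2 + 4*u + 3) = u*(u - 4)*(u - 2)*(u + 2)^2*(u + 3)*(u + 1)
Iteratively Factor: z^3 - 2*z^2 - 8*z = (z + 2)*(z^2 - 4*z) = (z - 4)*(z + 2)*(z)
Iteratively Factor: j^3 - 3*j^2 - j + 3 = (j + 1)*(j^2 - 4*j + 3) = (j - 3)*(j + 1)*(j - 1)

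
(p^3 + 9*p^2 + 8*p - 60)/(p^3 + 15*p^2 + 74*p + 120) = (p - 2)/(p + 4)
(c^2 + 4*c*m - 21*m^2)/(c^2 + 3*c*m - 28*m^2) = (c - 3*m)/(c - 4*m)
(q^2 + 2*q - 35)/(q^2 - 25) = (q + 7)/(q + 5)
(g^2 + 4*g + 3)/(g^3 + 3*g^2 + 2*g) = (g + 3)/(g*(g + 2))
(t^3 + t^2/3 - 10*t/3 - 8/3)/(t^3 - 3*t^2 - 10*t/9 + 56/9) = 3*(t + 1)/(3*t - 7)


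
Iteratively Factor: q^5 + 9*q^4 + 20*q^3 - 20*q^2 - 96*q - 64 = (q + 4)*(q^4 + 5*q^3 - 20*q - 16) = (q - 2)*(q + 4)*(q^3 + 7*q^2 + 14*q + 8) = (q - 2)*(q + 4)^2*(q^2 + 3*q + 2) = (q - 2)*(q + 1)*(q + 4)^2*(q + 2)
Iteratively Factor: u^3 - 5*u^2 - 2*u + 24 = (u - 3)*(u^2 - 2*u - 8) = (u - 4)*(u - 3)*(u + 2)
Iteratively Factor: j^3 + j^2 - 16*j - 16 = (j + 4)*(j^2 - 3*j - 4) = (j + 1)*(j + 4)*(j - 4)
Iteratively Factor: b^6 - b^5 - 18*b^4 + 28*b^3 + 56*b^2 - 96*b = (b - 2)*(b^5 + b^4 - 16*b^3 - 4*b^2 + 48*b) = (b - 2)*(b + 2)*(b^4 - b^3 - 14*b^2 + 24*b) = b*(b - 2)*(b + 2)*(b^3 - b^2 - 14*b + 24) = b*(b - 3)*(b - 2)*(b + 2)*(b^2 + 2*b - 8) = b*(b - 3)*(b - 2)*(b + 2)*(b + 4)*(b - 2)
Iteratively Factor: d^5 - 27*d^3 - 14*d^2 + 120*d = (d - 2)*(d^4 + 2*d^3 - 23*d^2 - 60*d) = (d - 2)*(d + 4)*(d^3 - 2*d^2 - 15*d) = d*(d - 2)*(d + 4)*(d^2 - 2*d - 15) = d*(d - 2)*(d + 3)*(d + 4)*(d - 5)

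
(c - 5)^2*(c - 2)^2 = c^4 - 14*c^3 + 69*c^2 - 140*c + 100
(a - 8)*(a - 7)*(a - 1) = a^3 - 16*a^2 + 71*a - 56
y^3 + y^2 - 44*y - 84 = (y - 7)*(y + 2)*(y + 6)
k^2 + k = k*(k + 1)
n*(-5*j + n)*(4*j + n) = -20*j^2*n - j*n^2 + n^3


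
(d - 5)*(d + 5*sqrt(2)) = d^2 - 5*d + 5*sqrt(2)*d - 25*sqrt(2)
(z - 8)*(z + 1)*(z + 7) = z^3 - 57*z - 56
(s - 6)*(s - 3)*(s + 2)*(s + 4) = s^4 - 3*s^3 - 28*s^2 + 36*s + 144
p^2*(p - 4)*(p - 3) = p^4 - 7*p^3 + 12*p^2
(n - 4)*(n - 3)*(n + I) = n^3 - 7*n^2 + I*n^2 + 12*n - 7*I*n + 12*I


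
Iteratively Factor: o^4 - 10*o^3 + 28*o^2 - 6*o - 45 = (o - 3)*(o^3 - 7*o^2 + 7*o + 15) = (o - 3)*(o + 1)*(o^2 - 8*o + 15) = (o - 3)^2*(o + 1)*(o - 5)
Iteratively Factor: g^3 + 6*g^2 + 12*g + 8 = (g + 2)*(g^2 + 4*g + 4) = (g + 2)^2*(g + 2)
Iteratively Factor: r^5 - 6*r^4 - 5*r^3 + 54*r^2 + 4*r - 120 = (r - 5)*(r^4 - r^3 - 10*r^2 + 4*r + 24) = (r - 5)*(r - 2)*(r^3 + r^2 - 8*r - 12) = (r - 5)*(r - 2)*(r + 2)*(r^2 - r - 6) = (r - 5)*(r - 2)*(r + 2)^2*(r - 3)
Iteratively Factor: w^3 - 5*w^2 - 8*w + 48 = (w - 4)*(w^2 - w - 12) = (w - 4)*(w + 3)*(w - 4)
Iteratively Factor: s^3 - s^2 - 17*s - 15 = (s + 3)*(s^2 - 4*s - 5) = (s + 1)*(s + 3)*(s - 5)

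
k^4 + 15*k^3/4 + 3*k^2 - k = k*(k - 1/4)*(k + 2)^2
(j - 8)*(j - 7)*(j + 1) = j^3 - 14*j^2 + 41*j + 56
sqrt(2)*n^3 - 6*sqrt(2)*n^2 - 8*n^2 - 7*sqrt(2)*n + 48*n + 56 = (n - 7)*(n - 4*sqrt(2))*(sqrt(2)*n + sqrt(2))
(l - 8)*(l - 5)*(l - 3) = l^3 - 16*l^2 + 79*l - 120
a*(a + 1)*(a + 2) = a^3 + 3*a^2 + 2*a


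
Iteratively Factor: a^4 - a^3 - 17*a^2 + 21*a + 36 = (a + 1)*(a^3 - 2*a^2 - 15*a + 36) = (a + 1)*(a + 4)*(a^2 - 6*a + 9) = (a - 3)*(a + 1)*(a + 4)*(a - 3)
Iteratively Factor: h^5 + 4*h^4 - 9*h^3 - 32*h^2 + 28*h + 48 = (h + 3)*(h^4 + h^3 - 12*h^2 + 4*h + 16) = (h + 1)*(h + 3)*(h^3 - 12*h + 16) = (h - 2)*(h + 1)*(h + 3)*(h^2 + 2*h - 8) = (h - 2)^2*(h + 1)*(h + 3)*(h + 4)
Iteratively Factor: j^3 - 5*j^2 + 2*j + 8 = (j - 4)*(j^2 - j - 2) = (j - 4)*(j + 1)*(j - 2)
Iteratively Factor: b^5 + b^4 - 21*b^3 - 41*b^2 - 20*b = (b - 5)*(b^4 + 6*b^3 + 9*b^2 + 4*b) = (b - 5)*(b + 4)*(b^3 + 2*b^2 + b) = b*(b - 5)*(b + 4)*(b^2 + 2*b + 1) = b*(b - 5)*(b + 1)*(b + 4)*(b + 1)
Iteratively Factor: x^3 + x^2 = (x)*(x^2 + x) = x*(x + 1)*(x)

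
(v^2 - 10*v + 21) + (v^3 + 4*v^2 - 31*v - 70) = v^3 + 5*v^2 - 41*v - 49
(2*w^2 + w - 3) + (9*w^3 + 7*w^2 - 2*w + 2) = 9*w^3 + 9*w^2 - w - 1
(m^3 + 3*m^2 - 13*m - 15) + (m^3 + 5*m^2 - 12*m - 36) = 2*m^3 + 8*m^2 - 25*m - 51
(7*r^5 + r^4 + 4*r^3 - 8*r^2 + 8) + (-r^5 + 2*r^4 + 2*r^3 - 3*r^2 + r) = 6*r^5 + 3*r^4 + 6*r^3 - 11*r^2 + r + 8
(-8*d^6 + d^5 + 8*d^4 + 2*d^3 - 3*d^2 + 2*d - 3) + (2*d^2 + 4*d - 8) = -8*d^6 + d^5 + 8*d^4 + 2*d^3 - d^2 + 6*d - 11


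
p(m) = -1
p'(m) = 0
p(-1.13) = -1.00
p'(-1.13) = 0.00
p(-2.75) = -1.00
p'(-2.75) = 0.00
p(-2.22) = -1.00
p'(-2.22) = 0.00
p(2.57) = -1.00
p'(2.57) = 0.00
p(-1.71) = -1.00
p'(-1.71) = 0.00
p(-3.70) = -1.00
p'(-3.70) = 0.00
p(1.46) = -1.00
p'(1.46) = 0.00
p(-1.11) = -1.00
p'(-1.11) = 0.00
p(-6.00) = -1.00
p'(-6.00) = 0.00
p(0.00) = -1.00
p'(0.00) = 0.00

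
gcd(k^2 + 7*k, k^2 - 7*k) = k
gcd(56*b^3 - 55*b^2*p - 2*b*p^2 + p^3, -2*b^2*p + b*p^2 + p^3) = -b + p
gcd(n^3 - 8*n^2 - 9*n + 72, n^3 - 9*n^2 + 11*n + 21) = n - 3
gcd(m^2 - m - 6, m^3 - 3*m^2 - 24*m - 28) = m + 2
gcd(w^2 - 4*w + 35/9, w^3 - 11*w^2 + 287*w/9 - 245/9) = w^2 - 4*w + 35/9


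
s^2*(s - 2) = s^3 - 2*s^2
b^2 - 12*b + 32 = (b - 8)*(b - 4)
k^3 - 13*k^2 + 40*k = k*(k - 8)*(k - 5)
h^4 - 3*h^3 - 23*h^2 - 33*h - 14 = (h - 7)*(h + 1)^2*(h + 2)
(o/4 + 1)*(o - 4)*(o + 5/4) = o^3/4 + 5*o^2/16 - 4*o - 5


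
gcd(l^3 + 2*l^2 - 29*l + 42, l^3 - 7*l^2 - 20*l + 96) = l - 3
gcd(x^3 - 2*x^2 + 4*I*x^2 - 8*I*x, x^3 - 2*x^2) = x^2 - 2*x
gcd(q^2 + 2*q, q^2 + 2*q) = q^2 + 2*q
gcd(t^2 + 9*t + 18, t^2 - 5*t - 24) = t + 3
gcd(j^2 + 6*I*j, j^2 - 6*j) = j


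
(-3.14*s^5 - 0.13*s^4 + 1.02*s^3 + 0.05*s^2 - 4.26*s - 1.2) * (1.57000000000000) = -4.9298*s^5 - 0.2041*s^4 + 1.6014*s^3 + 0.0785*s^2 - 6.6882*s - 1.884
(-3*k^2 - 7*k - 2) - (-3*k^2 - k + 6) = -6*k - 8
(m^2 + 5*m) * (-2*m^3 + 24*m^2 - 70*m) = -2*m^5 + 14*m^4 + 50*m^3 - 350*m^2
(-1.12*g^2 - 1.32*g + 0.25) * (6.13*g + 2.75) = -6.8656*g^3 - 11.1716*g^2 - 2.0975*g + 0.6875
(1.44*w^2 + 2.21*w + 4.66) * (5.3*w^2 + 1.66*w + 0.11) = 7.632*w^4 + 14.1034*w^3 + 28.525*w^2 + 7.9787*w + 0.5126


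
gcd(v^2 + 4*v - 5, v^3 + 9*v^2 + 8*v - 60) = v + 5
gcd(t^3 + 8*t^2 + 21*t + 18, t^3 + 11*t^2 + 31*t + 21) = t + 3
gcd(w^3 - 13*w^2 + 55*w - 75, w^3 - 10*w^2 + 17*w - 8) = 1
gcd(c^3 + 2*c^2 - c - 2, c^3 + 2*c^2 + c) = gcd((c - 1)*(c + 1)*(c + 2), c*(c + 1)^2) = c + 1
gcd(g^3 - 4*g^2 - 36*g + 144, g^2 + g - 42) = g - 6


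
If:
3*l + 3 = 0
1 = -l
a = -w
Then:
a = -w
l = -1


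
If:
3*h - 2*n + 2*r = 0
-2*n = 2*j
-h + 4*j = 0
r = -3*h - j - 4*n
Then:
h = 0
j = 0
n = 0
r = 0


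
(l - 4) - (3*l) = -2*l - 4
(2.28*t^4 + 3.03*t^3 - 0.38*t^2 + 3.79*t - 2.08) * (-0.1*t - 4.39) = -0.228*t^5 - 10.3122*t^4 - 13.2637*t^3 + 1.2892*t^2 - 16.4301*t + 9.1312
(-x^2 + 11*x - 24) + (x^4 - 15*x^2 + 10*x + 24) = x^4 - 16*x^2 + 21*x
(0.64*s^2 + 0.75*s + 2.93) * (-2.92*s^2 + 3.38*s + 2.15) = -1.8688*s^4 - 0.0268000000000002*s^3 - 4.6446*s^2 + 11.5159*s + 6.2995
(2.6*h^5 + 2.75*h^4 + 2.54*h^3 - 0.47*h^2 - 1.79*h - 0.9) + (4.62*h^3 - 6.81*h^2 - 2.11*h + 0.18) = 2.6*h^5 + 2.75*h^4 + 7.16*h^3 - 7.28*h^2 - 3.9*h - 0.72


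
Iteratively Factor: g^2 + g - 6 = (g + 3)*(g - 2)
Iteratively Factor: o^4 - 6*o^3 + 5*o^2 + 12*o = (o)*(o^3 - 6*o^2 + 5*o + 12) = o*(o + 1)*(o^2 - 7*o + 12) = o*(o - 4)*(o + 1)*(o - 3)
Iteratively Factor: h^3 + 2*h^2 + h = (h + 1)*(h^2 + h) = (h + 1)^2*(h)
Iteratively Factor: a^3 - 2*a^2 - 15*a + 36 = (a - 3)*(a^2 + a - 12) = (a - 3)*(a + 4)*(a - 3)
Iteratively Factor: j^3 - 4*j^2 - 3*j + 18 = (j - 3)*(j^2 - j - 6) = (j - 3)^2*(j + 2)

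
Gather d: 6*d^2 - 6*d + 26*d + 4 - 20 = 6*d^2 + 20*d - 16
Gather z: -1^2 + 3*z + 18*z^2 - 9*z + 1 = 18*z^2 - 6*z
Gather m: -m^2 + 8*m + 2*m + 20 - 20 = -m^2 + 10*m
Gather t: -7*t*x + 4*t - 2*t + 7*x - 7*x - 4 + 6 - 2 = t*(2 - 7*x)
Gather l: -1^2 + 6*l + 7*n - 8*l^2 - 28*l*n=-8*l^2 + l*(6 - 28*n) + 7*n - 1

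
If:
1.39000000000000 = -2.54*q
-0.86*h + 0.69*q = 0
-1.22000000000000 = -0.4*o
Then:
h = -0.44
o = 3.05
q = -0.55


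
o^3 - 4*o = o*(o - 2)*(o + 2)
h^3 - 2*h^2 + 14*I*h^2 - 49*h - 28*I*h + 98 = (h - 2)*(h + 7*I)^2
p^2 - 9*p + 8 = (p - 8)*(p - 1)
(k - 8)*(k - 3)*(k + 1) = k^3 - 10*k^2 + 13*k + 24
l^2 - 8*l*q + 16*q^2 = (l - 4*q)^2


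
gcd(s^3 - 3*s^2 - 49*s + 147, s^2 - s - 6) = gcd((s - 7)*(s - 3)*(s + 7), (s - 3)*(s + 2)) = s - 3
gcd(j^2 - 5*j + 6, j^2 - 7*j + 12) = j - 3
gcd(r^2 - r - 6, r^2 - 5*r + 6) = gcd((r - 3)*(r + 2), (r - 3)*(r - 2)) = r - 3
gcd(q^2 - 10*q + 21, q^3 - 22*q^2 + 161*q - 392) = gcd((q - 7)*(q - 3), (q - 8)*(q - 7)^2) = q - 7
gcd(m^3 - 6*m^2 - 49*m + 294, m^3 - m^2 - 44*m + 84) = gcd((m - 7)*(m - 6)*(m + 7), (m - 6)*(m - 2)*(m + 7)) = m^2 + m - 42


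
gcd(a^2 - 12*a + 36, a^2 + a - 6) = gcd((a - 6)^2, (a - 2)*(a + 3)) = 1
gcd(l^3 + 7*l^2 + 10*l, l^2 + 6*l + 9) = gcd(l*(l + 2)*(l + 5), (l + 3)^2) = 1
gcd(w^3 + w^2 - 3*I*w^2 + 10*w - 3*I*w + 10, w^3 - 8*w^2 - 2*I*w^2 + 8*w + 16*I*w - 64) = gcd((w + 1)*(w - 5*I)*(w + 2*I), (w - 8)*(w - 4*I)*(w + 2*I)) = w + 2*I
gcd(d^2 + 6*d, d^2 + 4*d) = d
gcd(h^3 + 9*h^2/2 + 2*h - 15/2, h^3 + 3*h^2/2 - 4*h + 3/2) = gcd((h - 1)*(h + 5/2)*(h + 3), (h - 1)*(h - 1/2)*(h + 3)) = h^2 + 2*h - 3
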